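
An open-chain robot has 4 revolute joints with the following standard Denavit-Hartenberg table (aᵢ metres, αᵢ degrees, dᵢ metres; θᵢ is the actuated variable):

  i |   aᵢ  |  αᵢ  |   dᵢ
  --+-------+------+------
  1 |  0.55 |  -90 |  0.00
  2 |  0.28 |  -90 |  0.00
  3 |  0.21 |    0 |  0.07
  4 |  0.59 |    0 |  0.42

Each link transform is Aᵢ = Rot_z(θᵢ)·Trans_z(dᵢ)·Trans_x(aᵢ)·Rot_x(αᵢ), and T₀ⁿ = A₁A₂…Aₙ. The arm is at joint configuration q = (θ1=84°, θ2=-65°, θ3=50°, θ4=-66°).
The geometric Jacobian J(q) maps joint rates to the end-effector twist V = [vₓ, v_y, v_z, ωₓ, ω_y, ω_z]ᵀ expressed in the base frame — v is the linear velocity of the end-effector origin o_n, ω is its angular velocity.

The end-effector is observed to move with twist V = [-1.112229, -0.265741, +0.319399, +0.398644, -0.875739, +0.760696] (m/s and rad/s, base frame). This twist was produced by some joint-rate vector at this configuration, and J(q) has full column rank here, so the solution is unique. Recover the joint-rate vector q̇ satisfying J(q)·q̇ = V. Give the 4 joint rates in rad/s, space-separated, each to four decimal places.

0.3740 -0.4880 -0.2400 -0.6750

o_n = [0.1455, 1.4016, 0.6830]
J₁: ẑ×o_n = [-1.4016, 0.1455, 0.0000], ω = ẑ
J2: z=[-0.9945, 0.1045, 0.0000] o=[0.0575, 0.5470, 0.0000] → [0.0714, 0.6793, -0.8592, -0.9945, 0.1045, 0.0000]
J3: z=[0.0947, 0.9013, -0.4226] o=[0.0699, 0.6647, 0.2538] → [0.6984, -0.0727, 0.0016, 0.0947, 0.9013, -0.4226]
J4: z=[0.0947, 0.9013, -0.4226] o=[0.2424, 0.7677, 0.3465] → [0.5712, 0.0091, 0.1474, 0.0947, 0.9013, -0.4226]
q̇ = J⁺·V = [0.3740, -0.4880, -0.2400, -0.6750]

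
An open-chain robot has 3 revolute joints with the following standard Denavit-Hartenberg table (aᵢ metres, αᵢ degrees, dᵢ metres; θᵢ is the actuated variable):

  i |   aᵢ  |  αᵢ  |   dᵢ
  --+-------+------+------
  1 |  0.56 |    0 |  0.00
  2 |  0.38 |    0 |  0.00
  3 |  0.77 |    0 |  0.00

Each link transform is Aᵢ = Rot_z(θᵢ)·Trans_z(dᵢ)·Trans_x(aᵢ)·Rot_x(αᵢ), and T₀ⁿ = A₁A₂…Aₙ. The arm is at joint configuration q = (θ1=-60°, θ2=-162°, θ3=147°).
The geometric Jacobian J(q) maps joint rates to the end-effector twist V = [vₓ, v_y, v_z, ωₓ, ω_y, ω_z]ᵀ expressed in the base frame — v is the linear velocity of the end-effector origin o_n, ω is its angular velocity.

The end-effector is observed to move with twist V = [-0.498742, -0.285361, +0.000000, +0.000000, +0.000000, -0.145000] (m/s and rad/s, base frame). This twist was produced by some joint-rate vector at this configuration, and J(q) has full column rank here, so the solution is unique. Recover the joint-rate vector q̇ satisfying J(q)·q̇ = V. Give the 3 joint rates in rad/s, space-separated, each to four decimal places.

o_n = [0.1969, -0.9745, 0.0000]
J₁: ẑ×o_n = [0.9745, 0.1969, -0.0000], ω = ẑ
J2: z=[0.0000, 0.0000, 1.0000] o=[0.2800, -0.4850, 0.0000] → [0.4895, -0.0831, 0.0000, 0.0000, 0.0000, 1.0000]
J3: z=[0.0000, 0.0000, 1.0000] o=[-0.0024, -0.2307, 0.0000] → [0.7438, 0.1993, -0.0000, 0.0000, 0.0000, 1.0000]
q̇ = J⁺·V = [-0.6870, 0.9140, -0.3720]

-0.6870 0.9140 -0.3720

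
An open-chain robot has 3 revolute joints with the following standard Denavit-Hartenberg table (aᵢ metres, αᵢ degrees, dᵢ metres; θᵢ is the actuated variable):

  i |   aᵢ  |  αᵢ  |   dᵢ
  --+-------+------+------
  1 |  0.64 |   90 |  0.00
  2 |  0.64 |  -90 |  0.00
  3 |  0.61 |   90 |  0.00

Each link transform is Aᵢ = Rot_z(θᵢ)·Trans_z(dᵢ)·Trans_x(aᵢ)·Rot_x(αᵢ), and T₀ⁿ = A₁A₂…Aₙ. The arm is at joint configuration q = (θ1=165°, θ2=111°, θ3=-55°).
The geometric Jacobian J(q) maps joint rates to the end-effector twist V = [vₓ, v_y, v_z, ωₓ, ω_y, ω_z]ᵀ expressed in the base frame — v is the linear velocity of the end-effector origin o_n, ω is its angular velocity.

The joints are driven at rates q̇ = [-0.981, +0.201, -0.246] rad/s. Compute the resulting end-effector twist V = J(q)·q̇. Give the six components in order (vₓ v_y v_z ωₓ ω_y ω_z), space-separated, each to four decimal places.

0.7051 0.1899 -0.1861 -0.1698 0.2536 -0.8928

o_n = [-0.1462, 0.5565, 0.9241]
J₁: ẑ×o_n = [-0.5565, -0.1462, 0.0000], ω = ẑ
J2: z=[0.2588, 0.9659, 0.0000] o=[-0.6182, 0.1656, 0.0000] → [0.8926, -0.2392, -0.3547, 0.2588, 0.9659, 0.0000]
J3: z=[0.9018, -0.2416, -0.3584] o=[-0.3967, 0.1063, 0.5975] → [0.0824, -0.3843, 0.4665, 0.9018, -0.2416, -0.3584]
V = J·q̇ = [0.7051, 0.1899, -0.1861, -0.1698, 0.2536, -0.8928]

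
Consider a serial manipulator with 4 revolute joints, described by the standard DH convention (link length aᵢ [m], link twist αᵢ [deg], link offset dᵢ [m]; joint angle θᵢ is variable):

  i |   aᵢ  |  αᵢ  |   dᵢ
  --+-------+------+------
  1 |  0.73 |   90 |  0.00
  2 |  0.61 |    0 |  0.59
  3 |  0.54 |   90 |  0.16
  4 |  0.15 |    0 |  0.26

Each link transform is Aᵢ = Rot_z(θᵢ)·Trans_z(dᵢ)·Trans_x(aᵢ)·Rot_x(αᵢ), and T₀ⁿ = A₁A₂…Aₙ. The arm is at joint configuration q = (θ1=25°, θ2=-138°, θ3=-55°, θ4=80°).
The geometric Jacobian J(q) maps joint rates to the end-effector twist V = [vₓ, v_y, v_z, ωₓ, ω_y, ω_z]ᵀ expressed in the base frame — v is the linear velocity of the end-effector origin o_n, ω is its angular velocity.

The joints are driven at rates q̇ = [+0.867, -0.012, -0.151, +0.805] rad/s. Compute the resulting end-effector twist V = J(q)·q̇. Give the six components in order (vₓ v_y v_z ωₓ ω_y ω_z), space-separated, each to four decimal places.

o_n = [0.1833, -0.9051, -0.0275]
J₁: ẑ×o_n = [0.9051, 0.1833, -0.0000], ω = ẑ
J2: z=[0.4226, -0.9063, 0.0000] o=[0.6616, 0.3085, 0.0000] → [0.0249, 0.0116, -0.9464, 0.4226, -0.9063, 0.0000]
J3: z=[0.4226, -0.9063, 0.0000] o=[0.5001, -0.4178, -0.4082] → [-0.3450, -0.1609, -0.4931, 0.4226, -0.9063, 0.0000]
J4: z=[0.2039, 0.0951, 0.9744] o=[0.0909, -0.7852, -0.2867] → [0.1415, 0.0372, -0.0332, 0.2039, 0.0951, 0.9744]
V = J·q̇ = [0.9504, 0.2130, 0.0591, 0.0952, 0.2243, 1.6514]

0.9504 0.2130 0.0591 0.0952 0.2243 1.6514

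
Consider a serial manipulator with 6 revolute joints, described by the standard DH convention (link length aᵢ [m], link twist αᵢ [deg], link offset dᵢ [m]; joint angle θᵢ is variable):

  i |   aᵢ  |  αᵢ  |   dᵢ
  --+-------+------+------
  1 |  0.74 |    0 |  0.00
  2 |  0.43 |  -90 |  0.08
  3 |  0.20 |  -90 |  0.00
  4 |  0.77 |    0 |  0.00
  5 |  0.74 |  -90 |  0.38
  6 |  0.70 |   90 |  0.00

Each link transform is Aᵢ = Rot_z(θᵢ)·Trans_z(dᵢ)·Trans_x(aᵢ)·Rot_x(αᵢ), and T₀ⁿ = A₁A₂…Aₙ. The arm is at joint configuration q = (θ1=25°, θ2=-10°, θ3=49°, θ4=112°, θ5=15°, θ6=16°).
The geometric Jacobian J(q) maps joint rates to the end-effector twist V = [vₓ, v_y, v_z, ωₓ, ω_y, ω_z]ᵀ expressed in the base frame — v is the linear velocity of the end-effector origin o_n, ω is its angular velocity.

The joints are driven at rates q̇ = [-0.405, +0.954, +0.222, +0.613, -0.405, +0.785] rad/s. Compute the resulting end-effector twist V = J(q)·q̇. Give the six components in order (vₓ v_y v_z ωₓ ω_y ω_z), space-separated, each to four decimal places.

o_n = [0.8316, -1.5514, 0.6658]
J₁: ẑ×o_n = [1.5514, 0.8316, -0.0000], ω = ẑ
J2: z=[0.0000, 0.0000, 1.0000] o=[0.6707, 0.3127, 0.0000] → [1.8642, 0.1609, -0.0000, 0.0000, 0.0000, 1.0000]
J3: z=[-0.2588, 0.9659, 0.0000] o=[1.0860, 0.4240, 0.0800] → [0.5658, 0.1516, 0.7570, -0.2588, 0.9659, 0.0000]
J4: z=[-0.7290, -0.1953, -0.6561] o=[1.2128, 0.4580, -0.0709] → [-1.4622, 0.7871, 1.3904, -0.7290, -0.1953, -0.6561]
J5: z=[-0.7290, -0.1953, -0.6561] o=[1.2147, -0.2806, 0.1468] → [-0.9351, 0.6297, 0.8516, -0.7290, -0.1953, -0.6561]
J6: z=[-0.6619, 0.4457, 0.6027] o=[0.8085, -1.0013, 0.2336] → [0.5242, 0.3000, 0.3538, -0.6619, 0.4457, 0.6027]
V = J·q̇ = [1.1696, 0.3133, 0.9532, -0.7286, 0.5237, 0.8857]

1.1696 0.3133 0.9532 -0.7286 0.5237 0.8857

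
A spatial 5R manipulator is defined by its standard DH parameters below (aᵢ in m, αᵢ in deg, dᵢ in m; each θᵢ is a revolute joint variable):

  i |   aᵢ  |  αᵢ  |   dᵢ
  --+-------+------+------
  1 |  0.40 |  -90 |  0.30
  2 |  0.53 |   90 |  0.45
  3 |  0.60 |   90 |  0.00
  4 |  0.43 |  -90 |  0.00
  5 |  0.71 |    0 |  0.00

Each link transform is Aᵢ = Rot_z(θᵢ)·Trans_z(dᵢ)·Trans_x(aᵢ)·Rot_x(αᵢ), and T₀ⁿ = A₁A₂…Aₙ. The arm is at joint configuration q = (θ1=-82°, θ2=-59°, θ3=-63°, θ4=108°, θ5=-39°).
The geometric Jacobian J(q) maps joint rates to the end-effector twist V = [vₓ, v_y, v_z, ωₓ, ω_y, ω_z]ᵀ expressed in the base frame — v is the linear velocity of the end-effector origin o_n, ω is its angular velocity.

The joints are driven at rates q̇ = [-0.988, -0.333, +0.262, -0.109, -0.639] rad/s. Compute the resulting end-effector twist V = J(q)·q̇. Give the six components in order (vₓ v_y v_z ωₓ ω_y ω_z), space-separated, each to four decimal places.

o_n = [-0.0536, 0.2581, 1.0094]
J₁: ẑ×o_n = [-0.2581, -0.0536, 0.0000], ω = ẑ
J2: z=[0.9903, 0.1392, 0.0000] o=[0.0557, -0.3961, 0.3000] → [0.0987, -0.7025, 0.6631, 0.9903, 0.1392, 0.0000]
J3: z=[-0.1193, 0.8488, 0.5150] o=[0.5393, -0.6038, 0.7543] → [-0.2274, -0.2749, 0.4004, -0.1193, 0.8488, 0.5150]
J4: z=[-0.5134, 0.3913, -0.7637] o=[0.0294, -0.8171, 0.9878] → [0.8297, 0.0745, -0.5196, -0.5134, 0.3913, -0.7637]
J5: z=[0.8451, 0.0758, -0.5293] o=[0.0935, -0.4227, 1.1467] → [0.3499, 0.1939, 0.5865, 0.8451, 0.0758, -0.5293]
V = J·q̇ = [-0.1515, 0.0828, -0.4341, -0.8450, 0.0849, -0.4316]

-0.1515 0.0828 -0.4341 -0.8450 0.0849 -0.4316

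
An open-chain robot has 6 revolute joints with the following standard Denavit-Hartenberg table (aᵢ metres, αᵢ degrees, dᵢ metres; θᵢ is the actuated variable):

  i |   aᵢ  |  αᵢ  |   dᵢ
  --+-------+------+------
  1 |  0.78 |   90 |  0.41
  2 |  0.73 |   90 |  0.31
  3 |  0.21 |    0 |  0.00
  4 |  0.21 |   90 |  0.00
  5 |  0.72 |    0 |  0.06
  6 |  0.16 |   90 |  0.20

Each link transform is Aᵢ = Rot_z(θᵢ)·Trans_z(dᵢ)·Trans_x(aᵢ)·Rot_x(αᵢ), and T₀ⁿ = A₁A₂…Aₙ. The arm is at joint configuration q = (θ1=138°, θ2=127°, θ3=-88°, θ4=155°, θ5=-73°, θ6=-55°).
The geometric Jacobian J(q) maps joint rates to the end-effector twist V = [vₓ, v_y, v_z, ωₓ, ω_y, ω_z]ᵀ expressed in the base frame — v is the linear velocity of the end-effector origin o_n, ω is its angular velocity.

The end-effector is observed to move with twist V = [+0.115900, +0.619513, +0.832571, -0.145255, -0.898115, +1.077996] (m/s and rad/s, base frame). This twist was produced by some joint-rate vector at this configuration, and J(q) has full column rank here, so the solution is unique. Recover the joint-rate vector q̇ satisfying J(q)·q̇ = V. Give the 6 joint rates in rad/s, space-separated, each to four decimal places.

0.7810 -0.5380 0.1990 -0.4140 0.2060 0.3740

o_n = [0.5942, -0.1382, 0.8002]
J₁: ẑ×o_n = [0.1382, 0.5942, -0.0000], ω = ẑ
J2: z=[0.6691, 0.7431, 0.0000] o=[-0.5797, 0.5219, 0.4100] → [0.2900, -0.2611, -1.3141, 0.6691, 0.7431, 0.0000]
J3: z=[-0.5935, 0.5344, 0.6018] o=[-0.0457, 0.4583, 0.9930] → [0.2560, 0.2707, 0.0120, -0.5935, 0.5344, 0.6018]
J4: z=[-0.5935, 0.5344, 0.6018] o=[-0.1829, 0.2994, 0.9989] → [0.1572, 0.3498, -0.1556, -0.5935, 0.5344, 0.6018]
J5: z=[0.1502, -0.6611, 0.7351] o=[-0.0169, 0.4100, 1.0644] → [0.5776, 0.4889, 0.3216, 0.1502, -0.6611, 0.7351]
J6: z=[0.1502, -0.6611, 0.7351] o=[0.5673, 0.1133, 0.7598] → [0.1582, 0.0138, -0.0199, 0.1502, -0.6611, 0.7351]
q̇ = J⁺·V = [0.7810, -0.5380, 0.1990, -0.4140, 0.2060, 0.3740]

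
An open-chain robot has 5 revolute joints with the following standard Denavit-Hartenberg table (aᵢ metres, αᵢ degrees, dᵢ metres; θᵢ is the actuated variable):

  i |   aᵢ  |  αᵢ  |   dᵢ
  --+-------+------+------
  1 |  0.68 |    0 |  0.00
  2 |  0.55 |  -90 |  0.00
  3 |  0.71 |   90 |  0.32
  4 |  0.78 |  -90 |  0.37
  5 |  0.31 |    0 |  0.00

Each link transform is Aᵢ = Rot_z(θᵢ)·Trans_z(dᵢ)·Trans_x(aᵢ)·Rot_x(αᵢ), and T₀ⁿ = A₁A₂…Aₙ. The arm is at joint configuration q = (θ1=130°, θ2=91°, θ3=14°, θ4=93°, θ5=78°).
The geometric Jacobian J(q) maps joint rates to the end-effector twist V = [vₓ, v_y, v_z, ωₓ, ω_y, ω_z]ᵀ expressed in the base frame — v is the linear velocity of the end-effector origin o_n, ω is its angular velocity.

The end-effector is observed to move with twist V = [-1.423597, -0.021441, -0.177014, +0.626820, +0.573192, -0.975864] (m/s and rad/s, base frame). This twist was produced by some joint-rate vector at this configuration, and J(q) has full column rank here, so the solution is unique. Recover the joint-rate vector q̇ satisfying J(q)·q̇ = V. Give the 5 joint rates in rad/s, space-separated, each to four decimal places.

-0.1070 -0.4890 0.0170 -0.5740 0.7330

o_n = [-0.5888, -1.1523, -0.0963]
J₁: ẑ×o_n = [1.1523, -0.5888, 0.0000], ω = ẑ
J2: z=[0.0000, 0.0000, 1.0000] o=[-0.4371, 0.5209, 0.0000] → [1.6732, -0.1517, 0.0000, 0.0000, 0.0000, 1.0000]
J3: z=[0.6561, -0.7547, 0.0000] o=[-0.8522, 0.1601, 0.0000] → [0.0727, 0.0632, -0.6622, 0.6561, -0.7547, 0.0000]
J4: z=[-0.1826, -0.1587, 0.9703] o=[-1.1622, -0.5334, -0.1718] → [0.5885, 0.5702, 0.2040, -0.1826, -0.1587, 0.9703]
J5: z=[0.6970, 0.6752, 0.2416] o=[-0.6888, -1.1540, 0.1971] → [-0.1985, 0.2287, -0.0664, 0.6970, 0.6752, 0.2416]
q̇ = J⁺·V = [-0.1070, -0.4890, 0.0170, -0.5740, 0.7330]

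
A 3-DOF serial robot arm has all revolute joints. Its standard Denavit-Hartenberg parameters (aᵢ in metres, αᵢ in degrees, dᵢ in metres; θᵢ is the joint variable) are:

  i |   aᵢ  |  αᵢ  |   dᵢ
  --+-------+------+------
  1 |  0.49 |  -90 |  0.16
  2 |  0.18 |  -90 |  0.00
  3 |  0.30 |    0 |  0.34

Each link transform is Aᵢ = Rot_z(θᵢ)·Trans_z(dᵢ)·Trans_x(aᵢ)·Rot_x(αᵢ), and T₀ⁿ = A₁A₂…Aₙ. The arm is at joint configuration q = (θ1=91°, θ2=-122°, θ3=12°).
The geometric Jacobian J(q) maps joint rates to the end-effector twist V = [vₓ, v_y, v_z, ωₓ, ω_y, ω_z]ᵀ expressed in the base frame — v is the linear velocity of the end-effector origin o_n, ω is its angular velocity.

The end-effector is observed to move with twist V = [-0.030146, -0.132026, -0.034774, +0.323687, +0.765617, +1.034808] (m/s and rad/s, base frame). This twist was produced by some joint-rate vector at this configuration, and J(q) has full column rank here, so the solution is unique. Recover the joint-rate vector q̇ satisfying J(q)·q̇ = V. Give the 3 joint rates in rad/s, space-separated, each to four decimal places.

0.5600 -0.3370 0.8960

o_n = [0.0532, 0.5285, 0.7417]
J₁: ẑ×o_n = [-0.5285, 0.0532, 0.0000], ω = ẑ
J2: z=[-0.9998, -0.0175, 0.0000] o=[-0.0086, 0.4899, 0.1600] → [-0.0102, 0.5816, -0.0374, -0.9998, -0.0175, 0.0000]
J3: z=[-0.0148, 0.8479, 0.5299] o=[-0.0069, 0.3946, 0.3126] → [0.2928, 0.0382, -0.0529, -0.0148, 0.8479, 0.5299]
q̇ = J⁺·V = [0.5600, -0.3370, 0.8960]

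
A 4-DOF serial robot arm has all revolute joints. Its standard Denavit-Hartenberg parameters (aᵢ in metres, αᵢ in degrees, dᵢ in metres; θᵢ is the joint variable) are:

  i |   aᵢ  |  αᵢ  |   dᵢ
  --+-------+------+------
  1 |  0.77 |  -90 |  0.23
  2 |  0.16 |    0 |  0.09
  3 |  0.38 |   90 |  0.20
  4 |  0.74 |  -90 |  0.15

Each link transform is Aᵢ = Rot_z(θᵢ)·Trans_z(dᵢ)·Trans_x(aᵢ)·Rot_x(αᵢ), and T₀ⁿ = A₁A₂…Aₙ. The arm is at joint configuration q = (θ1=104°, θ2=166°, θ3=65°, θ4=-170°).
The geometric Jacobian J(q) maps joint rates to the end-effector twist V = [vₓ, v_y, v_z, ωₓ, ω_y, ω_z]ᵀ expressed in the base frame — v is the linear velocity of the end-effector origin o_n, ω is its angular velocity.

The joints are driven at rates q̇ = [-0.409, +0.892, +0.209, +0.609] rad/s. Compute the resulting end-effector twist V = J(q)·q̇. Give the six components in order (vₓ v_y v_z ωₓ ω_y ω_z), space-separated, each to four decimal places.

0.8171 -0.2292 0.0860 -0.9538 -0.7256 -0.7923

o_n = [-0.3303, 0.6573, -0.1741]
J₁: ẑ×o_n = [-0.6573, -0.3303, 0.0000], ω = ẑ
J2: z=[-0.9703, -0.2419, 0.0000] o=[-0.1863, 0.7471, 0.2300] → [0.0978, -0.3921, 0.0523, -0.9703, -0.2419, 0.0000]
J3: z=[-0.9703, -0.2419, 0.0000] o=[-0.2360, 0.5747, 0.1913] → [0.0884, -0.3546, -0.1029, -0.9703, -0.2419, 0.0000]
J4: z=[0.1880, -0.7541, -0.6293] o=[-0.3723, 0.2943, 0.4866] → [0.7267, 0.0978, 0.0999, 0.1880, -0.7541, -0.6293]
V = J·q̇ = [0.8171, -0.2292, 0.0860, -0.9538, -0.7256, -0.7923]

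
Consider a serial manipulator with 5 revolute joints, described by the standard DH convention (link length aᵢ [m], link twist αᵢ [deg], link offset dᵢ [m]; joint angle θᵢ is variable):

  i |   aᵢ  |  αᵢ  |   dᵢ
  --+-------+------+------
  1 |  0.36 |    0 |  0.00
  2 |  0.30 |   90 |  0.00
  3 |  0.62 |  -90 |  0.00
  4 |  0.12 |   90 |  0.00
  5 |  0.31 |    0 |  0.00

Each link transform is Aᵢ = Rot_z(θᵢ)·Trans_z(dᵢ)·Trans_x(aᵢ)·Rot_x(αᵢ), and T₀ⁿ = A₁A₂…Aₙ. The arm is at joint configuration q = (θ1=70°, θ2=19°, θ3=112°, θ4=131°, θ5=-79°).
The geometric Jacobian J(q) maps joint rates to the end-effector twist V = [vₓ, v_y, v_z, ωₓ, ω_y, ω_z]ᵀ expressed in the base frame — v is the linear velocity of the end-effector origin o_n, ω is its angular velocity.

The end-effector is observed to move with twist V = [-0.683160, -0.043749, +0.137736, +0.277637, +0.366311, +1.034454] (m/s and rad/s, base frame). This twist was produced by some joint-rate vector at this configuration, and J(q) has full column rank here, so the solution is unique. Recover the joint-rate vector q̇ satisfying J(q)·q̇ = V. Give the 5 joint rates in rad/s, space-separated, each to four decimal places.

0.7490 0.6060 -0.1080 -0.2240 -0.5780

o_n = [-0.0052, 0.7345, 0.5799]
J₁: ẑ×o_n = [-0.7345, -0.0052, 0.0000], ω = ẑ
J2: z=[0.0000, 0.0000, 1.0000] o=[0.1231, 0.3383, 0.0000] → [-0.3962, -0.1283, 0.0000, 0.0000, 0.0000, 1.0000]
J3: z=[0.9998, -0.0175, 0.0000] o=[0.1284, 0.6382, 0.0000] → [-0.0101, -0.5798, 0.0939, 0.9998, -0.0175, 0.0000]
J4: z=[-0.0162, -0.9270, -0.3746] o=[0.1243, 0.4060, 0.5749] → [0.1184, 0.0486, -0.1254, -0.0162, -0.9270, -0.3746]
J5: z=[-0.6609, -0.2712, 0.6998] o=[0.0343, 0.4371, 0.5019] → [-0.2293, 0.0239, -0.2073, -0.6609, -0.2712, 0.6998]
q̇ = J⁺·V = [0.7490, 0.6060, -0.1080, -0.2240, -0.5780]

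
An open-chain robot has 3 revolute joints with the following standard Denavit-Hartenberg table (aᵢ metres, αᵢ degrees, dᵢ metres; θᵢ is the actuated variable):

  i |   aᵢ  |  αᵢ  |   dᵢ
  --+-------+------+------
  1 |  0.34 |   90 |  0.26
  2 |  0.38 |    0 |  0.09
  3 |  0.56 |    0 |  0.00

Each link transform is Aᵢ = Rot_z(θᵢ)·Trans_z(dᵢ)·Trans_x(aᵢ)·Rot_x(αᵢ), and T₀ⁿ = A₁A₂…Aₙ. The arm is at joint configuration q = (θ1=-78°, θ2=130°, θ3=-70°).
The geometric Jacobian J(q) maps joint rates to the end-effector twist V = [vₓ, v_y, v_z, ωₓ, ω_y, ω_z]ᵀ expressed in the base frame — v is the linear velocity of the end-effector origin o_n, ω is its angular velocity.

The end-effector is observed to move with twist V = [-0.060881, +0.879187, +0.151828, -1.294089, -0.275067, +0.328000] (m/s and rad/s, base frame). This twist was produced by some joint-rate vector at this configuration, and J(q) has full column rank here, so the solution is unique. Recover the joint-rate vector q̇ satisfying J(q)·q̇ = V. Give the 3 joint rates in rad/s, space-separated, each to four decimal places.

0.3280 0.8950 0.4280

o_n = [-0.0099, -0.3862, 1.0361]
J₁: ẑ×o_n = [0.3862, -0.0099, 0.0000], ω = ẑ
J2: z=[-0.9781, -0.2079, 0.0000] o=[0.0707, -0.3326, 0.2600] → [-0.1614, 0.7591, 0.0357, -0.9781, -0.2079, 0.0000]
J3: z=[-0.9781, -0.2079, 0.0000] o=[-0.0681, -0.1124, 0.5511] → [-0.1008, 0.4744, 0.2800, -0.9781, -0.2079, 0.0000]
q̇ = J⁺·V = [0.3280, 0.8950, 0.4280]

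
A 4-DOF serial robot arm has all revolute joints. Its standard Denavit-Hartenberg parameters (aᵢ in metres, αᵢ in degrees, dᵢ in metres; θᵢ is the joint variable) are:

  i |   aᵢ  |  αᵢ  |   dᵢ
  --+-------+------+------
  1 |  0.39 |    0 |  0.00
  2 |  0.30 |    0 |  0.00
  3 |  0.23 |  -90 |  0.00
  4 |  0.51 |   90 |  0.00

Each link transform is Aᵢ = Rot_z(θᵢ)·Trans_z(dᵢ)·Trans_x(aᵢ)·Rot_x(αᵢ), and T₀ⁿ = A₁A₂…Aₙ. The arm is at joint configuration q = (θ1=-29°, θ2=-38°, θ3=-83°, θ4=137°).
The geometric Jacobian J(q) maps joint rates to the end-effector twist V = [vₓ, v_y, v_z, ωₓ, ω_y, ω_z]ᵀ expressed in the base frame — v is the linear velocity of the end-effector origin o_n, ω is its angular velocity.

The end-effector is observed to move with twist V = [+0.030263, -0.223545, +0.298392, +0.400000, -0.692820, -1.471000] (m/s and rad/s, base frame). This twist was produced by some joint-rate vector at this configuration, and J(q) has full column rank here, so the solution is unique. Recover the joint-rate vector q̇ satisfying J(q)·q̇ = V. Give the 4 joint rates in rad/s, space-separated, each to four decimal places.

-0.1780 -0.8440 -0.4490 0.8000

o_n = [0.5822, -0.3937, -0.3478]
J₁: ẑ×o_n = [0.3937, 0.5822, -0.0000], ω = ẑ
J2: z=[0.0000, 0.0000, 1.0000] o=[0.3411, -0.1891, 0.0000] → [0.2047, 0.2411, -0.0000, 0.0000, 0.0000, 1.0000]
J3: z=[0.0000, 0.0000, 1.0000] o=[0.4583, -0.4652, 0.0000] → [-0.0715, 0.1238, 0.0000, 0.0000, 0.0000, 1.0000]
J4: z=[0.5000, -0.8660, 0.0000] o=[0.2591, -0.5802, 0.0000] → [0.3012, 0.1739, 0.3730, 0.5000, -0.8660, 0.0000]
q̇ = J⁺·V = [-0.1780, -0.8440, -0.4490, 0.8000]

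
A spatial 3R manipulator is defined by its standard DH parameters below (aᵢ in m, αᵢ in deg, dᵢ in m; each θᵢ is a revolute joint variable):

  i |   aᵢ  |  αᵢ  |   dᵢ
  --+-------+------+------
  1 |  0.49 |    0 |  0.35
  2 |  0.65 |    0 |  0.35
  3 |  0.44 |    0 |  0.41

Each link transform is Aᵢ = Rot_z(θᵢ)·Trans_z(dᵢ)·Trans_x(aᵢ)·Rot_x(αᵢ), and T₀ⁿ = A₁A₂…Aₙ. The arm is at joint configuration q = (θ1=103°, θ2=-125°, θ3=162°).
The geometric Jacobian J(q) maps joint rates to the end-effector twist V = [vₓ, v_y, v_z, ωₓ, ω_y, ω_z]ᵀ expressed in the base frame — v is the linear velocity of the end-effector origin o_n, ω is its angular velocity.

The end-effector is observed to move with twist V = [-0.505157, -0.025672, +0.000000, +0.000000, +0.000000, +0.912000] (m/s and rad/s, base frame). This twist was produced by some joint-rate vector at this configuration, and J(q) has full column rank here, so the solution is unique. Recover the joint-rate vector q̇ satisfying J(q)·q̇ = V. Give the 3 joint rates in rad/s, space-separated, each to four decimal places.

o_n = [0.1554, 0.5168, 1.1100]
J₁: ẑ×o_n = [-0.5168, 0.1554, 0.0000], ω = ẑ
J2: z=[0.0000, 0.0000, 1.0000] o=[-0.1102, 0.4774, 0.3500] → [-0.0393, 0.2656, 0.0000, 0.0000, 0.0000, 1.0000]
J3: z=[0.0000, 0.0000, 1.0000] o=[0.4924, 0.2339, 0.7000] → [-0.2828, -0.3371, 0.0000, 0.0000, 0.0000, 1.0000]
q̇ = J⁺·V = [0.8340, -0.2140, 0.2920]

0.8340 -0.2140 0.2920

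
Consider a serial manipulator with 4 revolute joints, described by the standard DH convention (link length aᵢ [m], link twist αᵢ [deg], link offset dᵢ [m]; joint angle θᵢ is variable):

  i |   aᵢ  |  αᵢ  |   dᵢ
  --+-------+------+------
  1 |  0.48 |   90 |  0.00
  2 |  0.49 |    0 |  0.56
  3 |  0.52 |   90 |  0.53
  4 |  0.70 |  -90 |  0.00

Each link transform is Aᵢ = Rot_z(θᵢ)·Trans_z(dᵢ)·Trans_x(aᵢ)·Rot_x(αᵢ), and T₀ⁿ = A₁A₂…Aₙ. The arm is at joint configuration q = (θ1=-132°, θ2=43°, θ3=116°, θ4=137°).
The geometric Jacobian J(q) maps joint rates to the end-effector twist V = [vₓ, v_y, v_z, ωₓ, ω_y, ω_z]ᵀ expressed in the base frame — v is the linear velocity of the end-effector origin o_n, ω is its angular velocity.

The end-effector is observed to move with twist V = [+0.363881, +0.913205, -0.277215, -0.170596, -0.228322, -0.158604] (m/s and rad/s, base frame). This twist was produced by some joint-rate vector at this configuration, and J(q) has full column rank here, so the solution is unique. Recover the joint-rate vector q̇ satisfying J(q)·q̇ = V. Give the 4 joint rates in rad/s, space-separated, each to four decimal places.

o_n = [-1.7207, 0.4314, 0.3371]
J₁: ẑ×o_n = [-0.4314, -1.7207, 0.0000], ω = ẑ
J2: z=[-0.7431, 0.6691, 0.0000] o=[-0.3212, -0.3567, 0.0000] → [0.2255, 0.2505, 0.3508, -0.7431, 0.6691, 0.0000]
J3: z=[-0.7431, 0.6691, 0.0000] o=[-0.9771, -0.2483, 0.3342] → [0.0019, 0.0021, -0.0075, -0.7431, 0.6691, 0.0000]
J4: z=[-0.2398, -0.2663, 0.9336] o=[-1.0462, 0.4671, 0.5205] → [0.0822, -0.6738, -0.1711, -0.2398, -0.2663, 0.9336]
q̇ = J⁺·V = [-0.8980, -0.3960, 0.3700, 0.7920]

-0.8980 -0.3960 0.3700 0.7920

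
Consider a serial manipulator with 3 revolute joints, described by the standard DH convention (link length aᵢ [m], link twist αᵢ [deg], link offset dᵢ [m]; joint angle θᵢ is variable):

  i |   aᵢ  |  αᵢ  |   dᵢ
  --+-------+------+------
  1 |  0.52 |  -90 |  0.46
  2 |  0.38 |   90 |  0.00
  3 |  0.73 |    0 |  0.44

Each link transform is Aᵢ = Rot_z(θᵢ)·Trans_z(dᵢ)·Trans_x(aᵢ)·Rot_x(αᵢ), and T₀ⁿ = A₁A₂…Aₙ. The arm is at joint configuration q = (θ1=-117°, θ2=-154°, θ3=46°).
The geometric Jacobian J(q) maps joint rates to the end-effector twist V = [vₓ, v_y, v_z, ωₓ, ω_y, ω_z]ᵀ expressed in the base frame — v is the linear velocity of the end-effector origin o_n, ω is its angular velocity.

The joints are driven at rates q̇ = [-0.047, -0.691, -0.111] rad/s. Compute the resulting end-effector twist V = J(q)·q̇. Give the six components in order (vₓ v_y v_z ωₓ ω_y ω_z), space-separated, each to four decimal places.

o_n = [0.6814, 0.1806, 0.4534]
J₁: ẑ×o_n = [-0.1806, 0.6814, 0.0000], ω = ẑ
J2: z=[0.8910, -0.4540, 0.0000] o=[-0.2361, -0.4633, 0.4600] → [0.0030, 0.0059, 0.9902, 0.8910, -0.4540, 0.0000]
J3: z=[0.1990, 0.3906, -0.8988] o=[-0.0810, -0.1590, 0.6266] → [0.2376, -0.6507, -0.2302, 0.1990, 0.3906, -0.8988]
V = J·q̇ = [-0.0200, 0.0362, -0.6587, -0.6378, 0.2704, 0.0528]

-0.0200 0.0362 -0.6587 -0.6378 0.2704 0.0528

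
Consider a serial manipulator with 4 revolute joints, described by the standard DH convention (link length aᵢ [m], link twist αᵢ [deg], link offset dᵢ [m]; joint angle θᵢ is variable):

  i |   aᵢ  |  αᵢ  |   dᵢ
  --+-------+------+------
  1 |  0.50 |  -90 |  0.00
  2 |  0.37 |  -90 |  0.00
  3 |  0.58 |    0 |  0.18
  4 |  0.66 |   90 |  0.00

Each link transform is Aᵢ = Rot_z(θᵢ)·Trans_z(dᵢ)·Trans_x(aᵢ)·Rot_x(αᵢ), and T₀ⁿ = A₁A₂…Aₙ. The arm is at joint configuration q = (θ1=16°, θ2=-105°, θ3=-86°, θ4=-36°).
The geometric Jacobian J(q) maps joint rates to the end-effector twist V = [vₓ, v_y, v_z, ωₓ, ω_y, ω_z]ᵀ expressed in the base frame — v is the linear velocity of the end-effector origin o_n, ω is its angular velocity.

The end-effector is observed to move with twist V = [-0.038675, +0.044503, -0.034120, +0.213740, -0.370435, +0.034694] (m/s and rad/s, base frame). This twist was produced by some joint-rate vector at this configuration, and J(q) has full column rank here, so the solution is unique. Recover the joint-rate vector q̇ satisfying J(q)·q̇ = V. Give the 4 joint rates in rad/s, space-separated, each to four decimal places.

0.0070 -0.4150 -0.2820 0.3890

o_n = [0.3189, 1.2756, 0.1052]
J₁: ẑ×o_n = [-1.2756, 0.3189, 0.0000], ω = ẑ
J2: z=[-0.2756, 0.9613, 0.0000] o=[0.4806, 0.1378, 0.0000] → [0.1012, 0.0290, -0.1582, -0.2756, 0.9613, 0.0000]
J3: z=[0.9285, 0.2662, 0.2588] o=[0.3886, 0.1114, 0.3574] → [-0.3685, 0.2161, 1.0995, 0.9285, 0.2662, 0.2588]
J4: z=[0.9285, 0.2662, 0.2588] o=[0.3862, 0.7126, 0.4431] → [-0.2357, 0.2963, 0.5406, 0.9285, 0.2662, 0.2588]
q̇ = J⁺·V = [0.0070, -0.4150, -0.2820, 0.3890]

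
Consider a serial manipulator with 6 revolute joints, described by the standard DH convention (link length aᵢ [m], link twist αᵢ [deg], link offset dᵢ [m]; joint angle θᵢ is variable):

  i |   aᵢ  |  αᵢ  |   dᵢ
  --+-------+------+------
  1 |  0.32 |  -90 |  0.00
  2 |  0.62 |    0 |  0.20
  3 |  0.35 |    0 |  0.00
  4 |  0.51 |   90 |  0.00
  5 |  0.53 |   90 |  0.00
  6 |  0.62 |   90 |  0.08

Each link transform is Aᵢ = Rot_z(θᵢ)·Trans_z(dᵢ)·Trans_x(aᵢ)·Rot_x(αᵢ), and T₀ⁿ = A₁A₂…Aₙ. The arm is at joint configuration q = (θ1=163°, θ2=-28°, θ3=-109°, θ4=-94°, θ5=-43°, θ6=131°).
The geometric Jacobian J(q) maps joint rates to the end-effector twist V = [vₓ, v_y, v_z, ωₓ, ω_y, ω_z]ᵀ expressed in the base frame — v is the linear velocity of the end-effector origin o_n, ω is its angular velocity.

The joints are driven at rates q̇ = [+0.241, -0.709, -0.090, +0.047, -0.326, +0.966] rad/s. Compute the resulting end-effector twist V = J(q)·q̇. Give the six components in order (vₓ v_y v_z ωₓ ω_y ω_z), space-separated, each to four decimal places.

-0.1899 -0.4114 0.7392 0.2722 1.4419 0.9582

o_n = [-0.6209, 0.1298, -0.1887]
J₁: ẑ×o_n = [-0.1298, -0.6209, 0.0000], ω = ẑ
J2: z=[-0.2924, -0.9563, 0.0000] o=[-0.3060, 0.0936, 0.0000] → [0.1804, -0.0552, -0.3118, -0.2924, -0.9563, 0.0000]
J3: z=[-0.2924, -0.9563, 0.0000] o=[-0.8880, 0.0624, 0.2911] → [0.4588, -0.1403, 0.2357, -0.2924, -0.9563, 0.0000]
J4: z=[-0.2924, -0.9563, 0.0000] o=[-0.6432, -0.0125, 0.5298] → [0.6871, -0.2101, -0.0203, -0.2924, -0.9563, 0.0000]
J5: z=[-0.7432, 0.2272, -0.6293] o=[-0.3363, -0.1063, 0.1334] → [0.0754, -0.0603, -0.1108, -0.7432, 0.2272, -0.6293]
J6: z=[-0.1966, 0.8249, 0.5300] o=[0.0027, 0.1680, -0.1678] → [0.0030, -0.3346, 0.5219, -0.1966, 0.8249, 0.5300]
V = J·q̇ = [-0.1899, -0.4114, 0.7392, 0.2722, 1.4419, 0.9582]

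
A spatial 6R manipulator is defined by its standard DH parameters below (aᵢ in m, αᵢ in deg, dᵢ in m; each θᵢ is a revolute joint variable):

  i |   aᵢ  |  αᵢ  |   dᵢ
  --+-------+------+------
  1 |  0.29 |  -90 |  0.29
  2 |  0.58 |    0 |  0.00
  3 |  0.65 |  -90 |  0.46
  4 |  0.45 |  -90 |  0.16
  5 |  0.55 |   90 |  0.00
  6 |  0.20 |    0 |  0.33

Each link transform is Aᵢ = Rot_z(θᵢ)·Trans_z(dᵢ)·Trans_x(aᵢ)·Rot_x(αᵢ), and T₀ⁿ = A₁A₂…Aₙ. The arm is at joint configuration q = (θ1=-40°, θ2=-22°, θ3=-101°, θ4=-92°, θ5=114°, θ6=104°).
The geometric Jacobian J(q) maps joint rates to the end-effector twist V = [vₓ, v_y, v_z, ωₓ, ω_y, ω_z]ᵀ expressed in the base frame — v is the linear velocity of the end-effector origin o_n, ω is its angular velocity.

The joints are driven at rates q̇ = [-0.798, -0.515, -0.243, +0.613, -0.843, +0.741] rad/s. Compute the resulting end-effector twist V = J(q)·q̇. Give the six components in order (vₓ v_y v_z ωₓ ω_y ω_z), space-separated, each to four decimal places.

o_n = [0.6638, 0.7665, 0.9635]
J₁: ẑ×o_n = [-0.7665, 0.6638, 0.0000], ω = ẑ
J2: z=[0.6428, 0.7660, 0.0000] o=[0.2222, -0.1864, 0.2900] → [0.5159, -0.4329, 0.2742, 0.6428, 0.7660, 0.0000]
J3: z=[0.6428, 0.7660, 0.0000] o=[0.6341, -0.5321, 0.5073] → [0.3495, -0.2933, 0.8119, 0.6428, 0.7660, 0.0000]
J4: z=[0.6425, -0.5391, 0.5446] o=[0.6586, 0.0479, 1.0524] → [-0.3435, 0.0600, 0.4645, 0.6425, -0.5391, 0.5446]
J5: z=[-0.3945, 0.3766, 0.8382] o=[1.0570, 0.3006, 1.1264] → [-0.4518, -0.3938, -0.0357, -0.3945, 0.3766, 0.8382]
J6: z=[0.3388, 0.9075, -0.2483] o=[0.5873, 0.4030, 0.8593] → [0.1848, -0.0543, 0.0537, 0.3388, 0.9075, -0.2483]
V = J·q̇ = [0.5684, 0.0930, 0.0162, 0.4903, -0.5561, -1.3547]

0.5684 0.0930 0.0162 0.4903 -0.5561 -1.3547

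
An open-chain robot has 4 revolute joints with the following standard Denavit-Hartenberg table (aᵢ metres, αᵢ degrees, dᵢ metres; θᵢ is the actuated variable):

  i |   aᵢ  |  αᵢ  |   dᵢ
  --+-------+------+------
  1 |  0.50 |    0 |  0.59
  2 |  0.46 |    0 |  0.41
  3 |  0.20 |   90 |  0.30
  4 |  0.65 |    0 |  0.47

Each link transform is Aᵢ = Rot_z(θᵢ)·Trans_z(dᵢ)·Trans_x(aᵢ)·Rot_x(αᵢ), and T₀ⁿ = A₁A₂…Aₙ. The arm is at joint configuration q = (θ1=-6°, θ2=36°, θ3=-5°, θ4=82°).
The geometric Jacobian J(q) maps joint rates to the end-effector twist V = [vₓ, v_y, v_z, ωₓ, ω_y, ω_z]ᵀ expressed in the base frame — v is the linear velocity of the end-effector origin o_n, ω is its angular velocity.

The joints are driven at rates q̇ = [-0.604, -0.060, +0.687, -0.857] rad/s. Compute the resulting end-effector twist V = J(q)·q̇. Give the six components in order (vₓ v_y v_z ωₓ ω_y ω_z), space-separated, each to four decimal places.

0.6281 -0.3211 -0.0775 -0.3622 0.7767 0.0230

o_n = [1.3575, -0.1255, 1.9437]
J₁: ẑ×o_n = [0.1255, 1.3575, -0.0000], ω = ẑ
J2: z=[0.0000, 0.0000, 1.0000] o=[0.4973, -0.0523, 0.5900] → [0.0732, 0.8603, -0.0000, 0.0000, 0.0000, 1.0000]
J3: z=[0.0000, 0.0000, 1.0000] o=[0.8956, 0.1777, 1.0000] → [0.3032, 0.4619, -0.0000, 0.0000, 0.0000, 1.0000]
J4: z=[0.4226, -0.9063, 0.0000] o=[1.0769, 0.2623, 1.3000] → [-0.5834, -0.2720, 0.0905, 0.4226, -0.9063, 0.0000]
V = J·q̇ = [0.6281, -0.3211, -0.0775, -0.3622, 0.7767, 0.0230]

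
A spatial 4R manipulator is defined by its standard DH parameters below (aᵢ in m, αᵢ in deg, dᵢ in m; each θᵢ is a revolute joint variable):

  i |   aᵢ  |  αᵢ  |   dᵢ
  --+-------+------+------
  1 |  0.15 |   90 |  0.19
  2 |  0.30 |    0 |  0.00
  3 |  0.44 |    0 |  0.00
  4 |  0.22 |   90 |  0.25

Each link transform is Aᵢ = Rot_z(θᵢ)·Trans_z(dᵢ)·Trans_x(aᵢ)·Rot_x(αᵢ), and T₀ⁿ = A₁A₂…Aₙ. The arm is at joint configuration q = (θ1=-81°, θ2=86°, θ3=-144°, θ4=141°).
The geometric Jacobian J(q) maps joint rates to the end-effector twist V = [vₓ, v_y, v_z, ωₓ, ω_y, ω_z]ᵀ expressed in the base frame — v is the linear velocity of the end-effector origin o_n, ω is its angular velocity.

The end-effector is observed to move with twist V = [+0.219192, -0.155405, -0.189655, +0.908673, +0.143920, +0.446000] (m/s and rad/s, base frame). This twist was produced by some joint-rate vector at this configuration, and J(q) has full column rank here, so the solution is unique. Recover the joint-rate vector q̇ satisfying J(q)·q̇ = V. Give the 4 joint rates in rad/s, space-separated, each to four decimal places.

o_n = [-0.1795, -0.4647, 0.3345]
J₁: ẑ×o_n = [0.4647, -0.1795, 0.0000], ω = ẑ
J2: z=[-0.9877, -0.1564, 0.0000] o=[0.0235, -0.1482, 0.1900] → [-0.0226, 0.1427, 0.2809, -0.9877, -0.1564, 0.0000]
J3: z=[-0.9877, -0.1564, 0.0000] o=[0.0267, -0.1688, 0.4893] → [0.0242, -0.1529, 0.2600, -0.9877, -0.1564, 0.0000]
J4: z=[-0.9877, -0.1564, 0.0000] o=[0.0632, -0.3991, 0.1161] → [-0.0342, 0.2157, 0.0268, -0.9877, -0.1564, 0.0000]
q̇ = J⁺·V = [0.4460, -0.4190, -0.2510, -0.2500]

0.4460 -0.4190 -0.2510 -0.2500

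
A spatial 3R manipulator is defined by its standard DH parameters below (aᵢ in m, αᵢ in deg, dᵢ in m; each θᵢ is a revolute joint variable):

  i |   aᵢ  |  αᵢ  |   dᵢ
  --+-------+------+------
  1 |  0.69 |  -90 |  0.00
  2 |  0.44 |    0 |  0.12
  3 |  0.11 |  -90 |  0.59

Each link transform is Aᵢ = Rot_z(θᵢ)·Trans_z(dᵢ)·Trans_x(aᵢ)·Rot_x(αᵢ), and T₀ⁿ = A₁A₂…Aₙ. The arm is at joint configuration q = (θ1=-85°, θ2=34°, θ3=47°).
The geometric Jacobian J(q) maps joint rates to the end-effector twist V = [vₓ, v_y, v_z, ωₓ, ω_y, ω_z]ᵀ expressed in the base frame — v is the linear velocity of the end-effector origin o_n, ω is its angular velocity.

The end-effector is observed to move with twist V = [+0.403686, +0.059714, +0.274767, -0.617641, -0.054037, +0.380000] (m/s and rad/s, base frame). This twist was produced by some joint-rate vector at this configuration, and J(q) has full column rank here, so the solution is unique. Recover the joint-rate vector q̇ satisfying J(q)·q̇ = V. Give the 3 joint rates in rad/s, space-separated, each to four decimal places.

0.3800 -0.7240 0.1040

o_n = [0.8007, -1.0060, -0.3547]
J₁: ẑ×o_n = [1.0060, 0.8007, -0.0000], ω = ẑ
J2: z=[0.9962, 0.0872, 0.0000] o=[0.0601, -0.6874, 0.0000] → [-0.0309, 0.3533, -0.3820, 0.9962, 0.0872, 0.0000]
J3: z=[0.9962, 0.0872, 0.0000] o=[0.2115, -1.0403, -0.2460] → [-0.0095, 0.1082, -0.0172, 0.9962, 0.0872, 0.0000]
q̇ = J⁺·V = [0.3800, -0.7240, 0.1040]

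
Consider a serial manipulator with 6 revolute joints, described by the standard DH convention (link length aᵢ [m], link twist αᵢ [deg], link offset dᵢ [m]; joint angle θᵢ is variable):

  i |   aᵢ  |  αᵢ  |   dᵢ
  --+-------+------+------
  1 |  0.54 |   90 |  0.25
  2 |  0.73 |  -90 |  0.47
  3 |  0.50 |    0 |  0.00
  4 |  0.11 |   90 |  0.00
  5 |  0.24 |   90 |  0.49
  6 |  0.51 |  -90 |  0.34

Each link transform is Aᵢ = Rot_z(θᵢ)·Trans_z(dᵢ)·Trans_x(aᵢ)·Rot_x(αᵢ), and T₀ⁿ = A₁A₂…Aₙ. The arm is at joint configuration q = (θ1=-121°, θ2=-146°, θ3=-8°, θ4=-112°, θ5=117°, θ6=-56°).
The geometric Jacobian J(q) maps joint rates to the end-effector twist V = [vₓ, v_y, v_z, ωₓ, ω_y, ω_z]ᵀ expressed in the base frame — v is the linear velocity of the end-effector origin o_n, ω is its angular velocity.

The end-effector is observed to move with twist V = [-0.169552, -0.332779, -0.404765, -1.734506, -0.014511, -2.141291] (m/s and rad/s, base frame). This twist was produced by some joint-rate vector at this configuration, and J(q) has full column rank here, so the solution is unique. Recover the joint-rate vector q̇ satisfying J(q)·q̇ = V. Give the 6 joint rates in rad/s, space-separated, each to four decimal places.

-0.5850 0.3980 0.5280 0.8220 -0.6440 0.9840

o_n = [-0.5596, 0.3445, -0.8697]
J₁: ẑ×o_n = [-0.3445, -0.5596, 0.0000], ω = ẑ
J2: z=[-0.8572, 0.5150, 0.0000] o=[-0.2781, -0.4629, 0.2500] → [-0.5767, -0.9597, -0.5471, -0.8572, 0.5150, 0.0000]
J3: z=[-0.2880, -0.4793, -0.8290] o=[-0.3693, 0.2980, -0.1582] → [0.3796, -0.0471, -0.1046, -0.2880, -0.4793, -0.8290]
J4: z=[-0.2880, -0.4793, -0.8290] o=[-0.2175, 0.6856, -0.4351] → [-0.0745, 0.1584, -0.0657, -0.2880, -0.4793, -0.8290]
J5: z=[0.0588, -0.8729, 0.4843] o=[-0.3227, 0.6956, -0.4043] → [0.5762, -0.0874, -0.2275, 0.0588, -0.8729, 0.4843]
J6: z=[-0.9824, -0.1368, -0.1273] o=[-0.2513, 0.1555, -0.3748] → [0.0917, -0.4469, -0.2279, -0.9824, -0.1368, -0.1273]
q̇ = J⁺·V = [-0.5850, 0.3980, 0.5280, 0.8220, -0.6440, 0.9840]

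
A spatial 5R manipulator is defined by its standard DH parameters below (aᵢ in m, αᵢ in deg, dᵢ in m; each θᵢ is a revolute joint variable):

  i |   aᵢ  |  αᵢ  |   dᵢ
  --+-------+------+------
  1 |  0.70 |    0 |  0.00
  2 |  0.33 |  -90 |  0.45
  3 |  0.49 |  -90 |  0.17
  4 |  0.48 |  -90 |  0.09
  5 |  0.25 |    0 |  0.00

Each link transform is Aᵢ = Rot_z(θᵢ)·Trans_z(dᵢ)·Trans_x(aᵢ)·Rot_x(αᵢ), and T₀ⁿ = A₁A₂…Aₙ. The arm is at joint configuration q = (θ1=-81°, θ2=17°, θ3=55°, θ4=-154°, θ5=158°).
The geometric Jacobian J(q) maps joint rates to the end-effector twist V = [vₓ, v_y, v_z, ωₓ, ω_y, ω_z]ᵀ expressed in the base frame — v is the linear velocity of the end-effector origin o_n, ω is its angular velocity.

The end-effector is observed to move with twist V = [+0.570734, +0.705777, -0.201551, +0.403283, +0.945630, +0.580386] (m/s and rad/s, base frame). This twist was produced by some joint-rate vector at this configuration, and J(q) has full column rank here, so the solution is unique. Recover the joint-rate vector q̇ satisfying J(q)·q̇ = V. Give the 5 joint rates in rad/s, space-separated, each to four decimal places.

0.1570 0.9370 0.7060 0.8460 0.0790

o_n = [0.5732, -1.0061, 0.2334]
J₁: ẑ×o_n = [1.0061, 0.5732, -0.0000], ω = ẑ
J2: z=[0.0000, 0.0000, 1.0000] o=[0.1095, -0.6914, 0.0000] → [0.3147, 0.4637, -0.0000, 0.0000, 0.0000, 1.0000]
J3: z=[0.8988, 0.4384, 0.0000] o=[0.2542, -0.9880, 0.4500] → [-0.0949, 0.1946, -0.1561, 0.8988, 0.4384, 0.0000]
J4: z=[-0.3591, 0.7362, -0.5736] o=[0.5302, -1.1661, 0.0486] → [0.2279, 0.0417, -0.0891, -0.3591, 0.7362, -0.5736]
J5: z=[0.9181, 0.1680, -0.3591] o=[0.5785, -0.7852, 0.3504] → [-0.0990, 0.1093, -0.2019, 0.9181, 0.1680, -0.3591]
q̇ = J⁺·V = [0.1570, 0.9370, 0.7060, 0.8460, 0.0790]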